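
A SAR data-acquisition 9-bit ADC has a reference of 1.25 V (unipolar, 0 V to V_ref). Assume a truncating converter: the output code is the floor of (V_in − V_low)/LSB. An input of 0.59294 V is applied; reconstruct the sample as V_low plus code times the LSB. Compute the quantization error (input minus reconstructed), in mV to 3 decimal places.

2.120 mV

One LSB is 1.25 V / 512 = 2.441 mV.
Scaled input = 242.8682 LSBs, so code = 242.
Reconstructed: 0.59082031 V.
Difference: 0.00211969 V → 2.120 mV.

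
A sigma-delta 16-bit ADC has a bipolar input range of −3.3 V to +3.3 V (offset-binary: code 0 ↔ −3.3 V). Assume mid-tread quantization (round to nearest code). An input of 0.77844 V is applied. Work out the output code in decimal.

code 40498

LSB = 6.6 V / 65536 = 100.71 µV.
(V_in − V_low)/LSB = (0.77844 − (−3.3)) / 0.000100708 = 40497.673.
Round → code 40498.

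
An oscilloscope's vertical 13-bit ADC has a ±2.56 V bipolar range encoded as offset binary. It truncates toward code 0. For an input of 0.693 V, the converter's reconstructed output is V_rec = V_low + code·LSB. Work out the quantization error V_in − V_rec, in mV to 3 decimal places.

LSB = 5.12/2^13 = 0.625 mV.
(0.693 − (−2.56))/0.000625 = 5204.8000; ⌊·⌋ gives code 5204.
Reconstructed: 0.6925 V.
V_in − V_rec = 0.0005 V = 0.500 mV.

0.500 mV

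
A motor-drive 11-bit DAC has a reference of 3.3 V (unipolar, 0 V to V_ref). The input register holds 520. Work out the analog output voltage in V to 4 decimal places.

LSB = 3.3 V / 2^11 = 1.611 mV.
V_out = 0 + 520 × 0.00161133 V = 0.837891 V.

0.8379 V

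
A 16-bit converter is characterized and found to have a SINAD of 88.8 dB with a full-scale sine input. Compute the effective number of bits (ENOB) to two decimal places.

ENOB = (SINAD − 1.76) / 6.02 = (88.8 − 1.76)/6.02 = 14.458.

14.46 bits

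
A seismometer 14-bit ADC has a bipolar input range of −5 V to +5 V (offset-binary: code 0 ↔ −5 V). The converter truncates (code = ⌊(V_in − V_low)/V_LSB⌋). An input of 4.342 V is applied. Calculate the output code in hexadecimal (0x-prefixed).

Full-scale span = 10 V; LSB = 10/2^14 = 0.610 mV.
Input sits at 15305.933 steps above V_low.
Floor → code 15305.
In hexadecimal (0x-prefixed): 0x3BC9.

code 0x3BC9 (decimal 15305)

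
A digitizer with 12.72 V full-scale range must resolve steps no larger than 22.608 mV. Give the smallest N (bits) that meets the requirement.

Number of steps required ≥ 12.72 V / 22.608 mV = 562.63.
Need 2^N ≥ 562.63; 2^9 = 512, 2^10 = 1024.
Minimum N = 10.

10 bits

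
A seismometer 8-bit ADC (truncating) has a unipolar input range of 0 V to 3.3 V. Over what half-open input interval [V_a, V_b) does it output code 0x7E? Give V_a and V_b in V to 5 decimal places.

LSB = 3.3/2^8 = 12.891 mV.
Code 0x7E = 126 decimal.
V_a = V_low + 126·LSB = 1.62422 V; V_b = V_low + 127·LSB = 1.63711 V.

[1.62422 V, 1.63711 V)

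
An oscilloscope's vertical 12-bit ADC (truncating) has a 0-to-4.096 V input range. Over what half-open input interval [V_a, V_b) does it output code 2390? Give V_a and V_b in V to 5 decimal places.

[2.39000 V, 2.39100 V)

LSB = 4.096/2^12 = 1.000 mV.
V_a = V_low + 2390·LSB = 2.39 V; V_b = V_low + 2391·LSB = 2.391 V.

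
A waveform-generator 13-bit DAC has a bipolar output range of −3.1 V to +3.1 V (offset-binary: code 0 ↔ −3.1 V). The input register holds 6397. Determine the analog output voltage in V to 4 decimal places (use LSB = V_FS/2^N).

1.7415 V

LSB = 6.2 V / 2^13 = 0.757 mV.
V_out = (−3.1) + 6397 × 0.000756836 V = 1.74148 V.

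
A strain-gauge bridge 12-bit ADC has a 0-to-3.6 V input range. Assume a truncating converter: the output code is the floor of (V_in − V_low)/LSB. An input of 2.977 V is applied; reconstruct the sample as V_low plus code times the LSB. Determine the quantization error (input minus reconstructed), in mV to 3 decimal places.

0.145 mV

Step size: 3.6 V ÷ 2^12 = 0.879 mV.
Scaled input = 3387.1644 LSBs, so code = 3387.
V_rec = 0 + 3387·0.000878906 = 2.9768555 V.
V_in − V_rec = 0.000144531 V = 0.145 mV.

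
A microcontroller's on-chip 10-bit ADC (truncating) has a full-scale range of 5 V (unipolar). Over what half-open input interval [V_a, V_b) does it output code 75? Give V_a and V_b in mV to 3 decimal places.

[366.211 mV, 371.094 mV)

LSB = 5/2^10 = 4.883 mV.
V_a = V_low + 75·LSB = 0.366211 V; V_b = V_low + 76·LSB = 0.371094 V.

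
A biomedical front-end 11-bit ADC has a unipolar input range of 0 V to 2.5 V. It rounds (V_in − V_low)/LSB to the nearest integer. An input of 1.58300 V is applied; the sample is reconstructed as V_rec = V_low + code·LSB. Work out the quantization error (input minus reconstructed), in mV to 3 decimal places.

-0.252 mV

LSB = 2.5/2^11 = 1.221 mV.
(V_in − V_low)/LSB = (1.58300 − 0)/0.0012207 = 1296.7936 → code 1297 (round).
V_rec = 0 + 1297·0.0012207 = 1.583252 V.
V_in − V_rec = -0.000251953 V = -0.252 mV.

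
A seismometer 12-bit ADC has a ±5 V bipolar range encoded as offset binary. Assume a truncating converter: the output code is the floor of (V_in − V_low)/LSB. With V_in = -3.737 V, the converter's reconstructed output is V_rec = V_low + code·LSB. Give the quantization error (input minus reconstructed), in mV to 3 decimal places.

0.793 mV

One LSB is 10 V / 4096 = 2.441 mV.
(V_in − V_low)/LSB = (-3.737 − (−5))/0.00244141 = 517.3248 → code 517 (floor).
V_rec = (−5) + 517·0.00244141 = -3.737793 V.
Error = -3.737 − (−3.737793) = 0.000792969 V = 0.793 mV.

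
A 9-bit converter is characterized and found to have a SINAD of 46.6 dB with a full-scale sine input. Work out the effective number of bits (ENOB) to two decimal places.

7.45 bits

ENOB = (SINAD − 1.76) / 6.02 = (46.6 − 1.76)/6.02 = 7.449.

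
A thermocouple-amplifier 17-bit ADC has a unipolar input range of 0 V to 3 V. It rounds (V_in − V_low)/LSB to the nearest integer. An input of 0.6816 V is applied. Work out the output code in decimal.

code 29780

LSB = 3 V / 131072 = 22.89 µV.
(0.6816 − 0) / 2.28882e-05 = 29779.558 LSBs.
Round → code 29780.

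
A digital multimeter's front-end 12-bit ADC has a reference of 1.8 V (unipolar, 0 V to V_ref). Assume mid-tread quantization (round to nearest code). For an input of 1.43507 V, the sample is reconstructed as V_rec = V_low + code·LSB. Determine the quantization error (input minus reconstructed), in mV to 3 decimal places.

-0.184 mV

One LSB is 1.8 V / 4096 = 439.45 µV.
(1.43507 − 0)/0.000439453 = 3265.5815; round gives code 3266.
V_rec = 0 + 3266·0.000439453 = 1.4352539 V.
Difference: -0.000183906 V → -0.184 mV.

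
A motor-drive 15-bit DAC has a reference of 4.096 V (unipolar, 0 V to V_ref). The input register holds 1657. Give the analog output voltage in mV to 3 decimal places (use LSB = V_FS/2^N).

207.125 mV

LSB = 4.096 V / 2^15 = 125.00 µV.
V_out = 0 + 1657 × 0.000125 V = 0.207125 V.
= 207.125 mV.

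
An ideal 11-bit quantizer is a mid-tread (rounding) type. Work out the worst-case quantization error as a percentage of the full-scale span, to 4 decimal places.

0.0244 %

Rounding → worst-case error = ½ LSB = V_FS/2^12, so 100/4096 = 0.0244141 % of full scale.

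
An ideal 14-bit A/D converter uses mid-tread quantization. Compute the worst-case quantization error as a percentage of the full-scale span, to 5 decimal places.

0.00305 %

Rounding → worst-case error = ½ LSB = V_FS/2^15, so 100/32768 = 0.00305176 % of full scale.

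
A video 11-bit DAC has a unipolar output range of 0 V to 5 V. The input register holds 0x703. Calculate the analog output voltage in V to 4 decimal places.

4.3823 V

LSB = 5 V / 2^11 = 2.441 mV.
Code 0x703 = 1795 decimal.
V_out = 0 + 1795 × 0.00244141 V = 4.38232 V.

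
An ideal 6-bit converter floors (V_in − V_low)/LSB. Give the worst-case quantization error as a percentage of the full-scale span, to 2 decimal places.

1.56 %

Truncating → worst-case error = 1 LSB = V_FS/2^6, so 100/64 = 1.5625 % of full scale.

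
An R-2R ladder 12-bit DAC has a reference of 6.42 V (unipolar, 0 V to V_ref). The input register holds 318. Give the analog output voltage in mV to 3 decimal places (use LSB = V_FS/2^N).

LSB = 6.42 V / 2^12 = 1.567 mV.
V_out = 0 + 318 × 0.00156738 V = 0.498428 V.
= 498.428 mV.

498.428 mV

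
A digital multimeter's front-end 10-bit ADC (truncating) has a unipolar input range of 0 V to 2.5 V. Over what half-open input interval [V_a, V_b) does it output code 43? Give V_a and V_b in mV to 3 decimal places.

[104.980 mV, 107.422 mV)

LSB = 2.5/2^10 = 2.441 mV.
V_a = V_low + 43·LSB = 0.10498 V; V_b = V_low + 44·LSB = 0.107422 V.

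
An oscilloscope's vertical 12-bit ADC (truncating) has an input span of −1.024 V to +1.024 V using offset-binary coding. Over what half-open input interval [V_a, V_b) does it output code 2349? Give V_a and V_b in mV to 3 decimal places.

[150.500 mV, 151.000 mV)

LSB = 2.048/2^12 = 0.500 mV.
V_a = V_low + 2349·LSB = 0.1505 V; V_b = V_low + 2350·LSB = 0.151 V.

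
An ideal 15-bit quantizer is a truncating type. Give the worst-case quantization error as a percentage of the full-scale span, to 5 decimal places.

0.00305 %

Truncating → worst-case error = 1 LSB = V_FS/2^15, so 100/32768 = 0.00305176 % of full scale.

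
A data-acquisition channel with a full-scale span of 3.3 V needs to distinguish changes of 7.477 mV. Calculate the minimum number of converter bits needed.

9 bits

Number of steps required ≥ 3.3 V / 7.477 mV = 441.35.
Need 2^N ≥ 441.35; 2^8 = 256, 2^9 = 512.
Minimum N = 9.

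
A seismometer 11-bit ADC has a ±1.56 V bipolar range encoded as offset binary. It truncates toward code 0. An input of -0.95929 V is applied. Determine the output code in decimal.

LSB = 3.12 V / 2048 = 1.523 mV.
Input sits at 394.312 steps above V_low.
Floor → code 394.

code 394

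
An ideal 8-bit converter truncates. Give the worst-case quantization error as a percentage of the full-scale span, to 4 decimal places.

0.3906 %

Truncating → worst-case error = 1 LSB = V_FS/2^8, so 100/256 = 0.390625 % of full scale.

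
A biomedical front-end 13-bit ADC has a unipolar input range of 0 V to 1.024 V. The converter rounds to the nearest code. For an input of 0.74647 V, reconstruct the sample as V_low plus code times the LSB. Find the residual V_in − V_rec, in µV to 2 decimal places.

Step size: 1.024 V ÷ 2^13 = 125.00 µV.
(V_in − V_low)/LSB = (0.74647 − 0)/0.000125 = 5971.7600 → code 5972 (round).
Reconstructed: 0.7465 V.
Difference: -3e-05 V → -30.00 µV.

-30.00 µV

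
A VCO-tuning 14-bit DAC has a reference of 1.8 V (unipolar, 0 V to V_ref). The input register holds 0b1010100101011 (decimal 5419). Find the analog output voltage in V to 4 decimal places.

0.5953 V

LSB = 1.8 V / 2^14 = 109.86 µV.
Code 0b1010100101011 = 5419 decimal.
V_out = 0 + 5419 × 0.000109863 V = 0.595349 V.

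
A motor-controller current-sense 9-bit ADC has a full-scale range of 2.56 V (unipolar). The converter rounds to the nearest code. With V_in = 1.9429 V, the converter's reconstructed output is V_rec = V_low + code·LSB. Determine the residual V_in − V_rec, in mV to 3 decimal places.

-2.100 mV

One LSB is 2.56 V / 512 = 5.000 mV.
(1.9429 − 0)/0.005 = 388.5800; round gives code 389.
Code 389 maps back to 0 + 389×0.005 V = 1.945 V.
Error = 1.9429 − 1.945 = -0.0021 V = -2.100 mV.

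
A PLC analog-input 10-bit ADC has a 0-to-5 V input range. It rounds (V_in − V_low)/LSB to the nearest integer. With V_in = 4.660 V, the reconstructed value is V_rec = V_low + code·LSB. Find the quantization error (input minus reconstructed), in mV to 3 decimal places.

Step size: 5 V ÷ 2^10 = 4.883 mV.
(V_in − V_low)/LSB = (4.660 − 0)/0.00488281 = 954.3680 → code 954 (round).
V_rec = 0 + 954·0.00488281 = 4.6582031 V.
V_in − V_rec = 0.00179688 V = 1.797 mV.

1.797 mV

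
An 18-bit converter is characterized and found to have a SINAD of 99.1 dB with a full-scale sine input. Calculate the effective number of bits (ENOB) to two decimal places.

16.17 bits

ENOB = (SINAD − 1.76) / 6.02 = (99.1 − 1.76)/6.02 = 16.169.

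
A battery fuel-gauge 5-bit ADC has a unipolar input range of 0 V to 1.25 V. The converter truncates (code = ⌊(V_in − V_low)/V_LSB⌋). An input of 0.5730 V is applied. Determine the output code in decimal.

code 14

With 32 levels over 1.25 V, one step is 39.062 mV.
(V_in − V_low)/LSB = (0.5730 − 0) / 0.0390625 = 14.669.
So the output code is 14.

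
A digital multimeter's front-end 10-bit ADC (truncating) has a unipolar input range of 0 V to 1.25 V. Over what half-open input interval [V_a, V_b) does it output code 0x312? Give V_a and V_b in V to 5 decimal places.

[0.95947 V, 0.96069 V)

LSB = 1.25/2^10 = 1.221 mV.
Code 0x312 = 786 decimal.
V_a = V_low + 786·LSB = 0.959473 V; V_b = V_low + 787·LSB = 0.960693 V.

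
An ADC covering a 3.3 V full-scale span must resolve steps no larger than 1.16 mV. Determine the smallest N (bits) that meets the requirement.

Number of steps required ≥ 3.3 V / 1.16 mV = 2844.83.
Need 2^N ≥ 2844.83; 2^11 = 2048, 2^12 = 4096.
Minimum N = 12.

12 bits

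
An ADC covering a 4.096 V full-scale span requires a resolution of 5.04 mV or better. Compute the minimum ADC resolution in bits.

Number of steps required ≥ 4.096 V / 5.04 mV = 812.70.
Need 2^N ≥ 812.70; 2^9 = 512, 2^10 = 1024.
Minimum N = 10.

10 bits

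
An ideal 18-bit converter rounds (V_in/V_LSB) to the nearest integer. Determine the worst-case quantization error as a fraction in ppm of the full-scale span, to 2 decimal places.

1.91 ppm

Rounding → worst-case error = ½ LSB = V_FS/2^19, so 1e+06/524288 = 1.90735 ppm of full scale.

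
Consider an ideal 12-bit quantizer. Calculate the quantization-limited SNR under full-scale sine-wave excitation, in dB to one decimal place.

SNR ≈ 6.02·N + 1.76 dB = 6.02·12 + 1.76 = 74.00 dB.

74.0 dB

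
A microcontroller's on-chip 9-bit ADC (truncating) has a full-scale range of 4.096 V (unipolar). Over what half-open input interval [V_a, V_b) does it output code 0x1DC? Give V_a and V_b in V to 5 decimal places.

[3.80800 V, 3.81600 V)

LSB = 4.096/2^9 = 8.000 mV.
Code 0x1DC = 476 decimal.
V_a = V_low + 476·LSB = 3.808 V; V_b = V_low + 477·LSB = 3.816 V.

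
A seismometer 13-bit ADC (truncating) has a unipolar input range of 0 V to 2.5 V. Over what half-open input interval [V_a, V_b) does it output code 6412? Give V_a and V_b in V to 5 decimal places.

LSB = 2.5/2^13 = 305.18 µV.
V_a = V_low + 6412·LSB = 1.95679 V; V_b = V_low + 6413·LSB = 1.95709 V.

[1.95679 V, 1.95709 V)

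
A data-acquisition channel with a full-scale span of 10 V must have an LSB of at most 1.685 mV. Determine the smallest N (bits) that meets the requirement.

Number of steps required ≥ 10 V / 1.685 mV = 5934.72.
Need 2^N ≥ 5934.72; 2^12 = 4096, 2^13 = 8192.
Minimum N = 13.

13 bits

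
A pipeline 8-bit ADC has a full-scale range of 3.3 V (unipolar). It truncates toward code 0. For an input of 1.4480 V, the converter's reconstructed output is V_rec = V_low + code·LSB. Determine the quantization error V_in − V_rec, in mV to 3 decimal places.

Step size: 3.3 V ÷ 2^8 = 12.891 mV.
(V_in − V_low)/LSB = (1.4480 − 0)/0.0128906 = 112.3297 → code 112 (floor).
Reconstructed: 1.44375 V.
Difference: 0.00425 V → 4.250 mV.

4.250 mV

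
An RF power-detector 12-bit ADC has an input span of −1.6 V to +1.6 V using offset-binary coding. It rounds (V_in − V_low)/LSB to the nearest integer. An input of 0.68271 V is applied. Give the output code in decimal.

code 2922

Full-scale span = 3.2 V; LSB = 3.2/2^12 = 0.781 mV.
(0.68271 − (−1.6)) / 0.00078125 = 2921.869 LSBs.
So the output code is 2922.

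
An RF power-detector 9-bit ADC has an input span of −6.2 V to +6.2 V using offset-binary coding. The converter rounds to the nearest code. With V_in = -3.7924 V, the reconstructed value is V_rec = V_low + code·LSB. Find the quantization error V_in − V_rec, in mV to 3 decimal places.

9.944 mV

Step size: 12.4 V ÷ 2^9 = 24.219 mV.
(V_in − V_low)/LSB = (-3.7924 − (−6.2))/0.0242188 = 99.4106 → code 99 (round).
Code 99 maps back to (−6.2) + 99×0.0242188 V = -3.8023437 V.
Difference: 0.00994375 V → 9.944 mV.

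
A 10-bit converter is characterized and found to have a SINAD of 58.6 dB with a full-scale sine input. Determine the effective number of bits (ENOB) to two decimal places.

9.44 bits

ENOB = (SINAD − 1.76) / 6.02 = (58.6 − 1.76)/6.02 = 9.442.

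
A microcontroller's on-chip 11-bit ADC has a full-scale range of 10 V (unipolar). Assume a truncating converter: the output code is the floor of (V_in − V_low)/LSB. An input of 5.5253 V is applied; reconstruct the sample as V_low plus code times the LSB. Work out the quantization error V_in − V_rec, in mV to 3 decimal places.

2.839 mV

LSB = 10/2^11 = 4.883 mV.
(5.5253 − 0)/0.00488281 = 1131.5814; ⌊·⌋ gives code 1131.
V_rec = 0 + 1131·0.00488281 = 5.5224609 V.
Difference: 0.00283906 V → 2.839 mV.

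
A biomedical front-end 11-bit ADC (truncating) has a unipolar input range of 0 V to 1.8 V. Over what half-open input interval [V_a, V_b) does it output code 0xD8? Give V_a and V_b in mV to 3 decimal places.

LSB = 1.8/2^11 = 0.879 mV.
Code 0xD8 = 216 decimal.
V_a = V_low + 216·LSB = 0.189844 V; V_b = V_low + 217·LSB = 0.190723 V.

[189.844 mV, 190.723 mV)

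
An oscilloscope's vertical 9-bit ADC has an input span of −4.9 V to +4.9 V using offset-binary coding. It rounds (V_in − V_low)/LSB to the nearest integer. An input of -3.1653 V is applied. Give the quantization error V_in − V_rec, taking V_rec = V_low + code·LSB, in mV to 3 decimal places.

LSB = 9.8/2^9 = 19.141 mV.
Scaled input = 90.6292 LSBs, so code = 91.
V_rec = (−4.9) + 91·0.0191406 = -3.1582031 V.
V_in − V_rec = -0.00709687 V = -7.097 mV.

-7.097 mV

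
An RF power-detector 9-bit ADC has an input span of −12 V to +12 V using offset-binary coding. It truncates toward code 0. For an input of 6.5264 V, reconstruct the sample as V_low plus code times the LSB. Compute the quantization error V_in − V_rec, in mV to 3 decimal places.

LSB = 24/2^9 = 46.875 mV.
(6.5264 − (−12))/0.046875 = 395.2299; ⌊·⌋ gives code 395.
V_rec = (−12) + 395·0.046875 = 6.515625 V.
V_in − V_rec = 0.010775 V = 10.775 mV.

10.775 mV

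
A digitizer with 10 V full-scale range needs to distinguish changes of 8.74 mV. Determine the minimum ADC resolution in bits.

11 bits

Number of steps required ≥ 10 V / 8.74 mV = 1144.16.
Need 2^N ≥ 1144.16; 2^10 = 1024, 2^11 = 2048.
Minimum N = 11.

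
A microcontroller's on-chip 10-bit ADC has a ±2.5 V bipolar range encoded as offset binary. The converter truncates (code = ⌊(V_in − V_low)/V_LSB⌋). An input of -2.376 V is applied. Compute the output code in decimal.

code 25

Full-scale span = 5 V; LSB = 5/2^10 = 4.883 mV.
(V_in − V_low)/LSB = (-2.376 − (−2.5)) / 0.00488281 = 25.395.
⌊·⌋(25.395) = 25.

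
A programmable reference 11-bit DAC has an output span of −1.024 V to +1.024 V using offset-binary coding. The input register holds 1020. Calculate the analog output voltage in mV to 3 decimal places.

-4.000 mV

LSB = 2.048 V / 2^11 = 1.000 mV.
V_out = (−1.024) + 1020 × 0.001 V = -0.004 V.
= -4.000 mV.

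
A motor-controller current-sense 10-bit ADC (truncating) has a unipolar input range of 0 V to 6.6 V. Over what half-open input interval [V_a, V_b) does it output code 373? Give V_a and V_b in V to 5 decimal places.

LSB = 6.6/2^10 = 6.445 mV.
V_a = V_low + 373·LSB = 2.4041 V; V_b = V_low + 374·LSB = 2.41055 V.

[2.40410 V, 2.41055 V)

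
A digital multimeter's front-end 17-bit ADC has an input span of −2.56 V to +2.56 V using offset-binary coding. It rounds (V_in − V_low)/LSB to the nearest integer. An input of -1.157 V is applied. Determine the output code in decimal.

Full-scale span = 5.12 V; LSB = 5.12/2^17 = 39.06 µV.
Input sits at 35916.800 steps above V_low.
So the output code is 35917.

code 35917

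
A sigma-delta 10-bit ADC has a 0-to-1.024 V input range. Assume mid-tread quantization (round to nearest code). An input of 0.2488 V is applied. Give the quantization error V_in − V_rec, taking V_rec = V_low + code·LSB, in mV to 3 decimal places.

One LSB is 1.024 V / 1024 = 1.000 mV.
Scaled input = 248.8000 LSBs, so code = 249.
Code 249 maps back to 0 + 249×0.001 V = 0.249 V.
Error = 0.2488 − 0.249 = -0.0002 V = -0.200 mV.

-0.200 mV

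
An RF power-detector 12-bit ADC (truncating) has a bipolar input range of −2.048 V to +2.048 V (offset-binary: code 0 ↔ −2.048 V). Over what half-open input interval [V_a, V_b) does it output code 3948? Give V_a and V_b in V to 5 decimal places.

[1.90000 V, 1.90100 V)

LSB = 4.096/2^12 = 1.000 mV.
V_a = V_low + 3948·LSB = 1.9 V; V_b = V_low + 3949·LSB = 1.901 V.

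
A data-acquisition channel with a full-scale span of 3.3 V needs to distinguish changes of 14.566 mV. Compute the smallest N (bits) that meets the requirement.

8 bits

Number of steps required ≥ 3.3 V / 14.566 mV = 226.55.
Need 2^N ≥ 226.55; 2^7 = 128, 2^8 = 256.
Minimum N = 8.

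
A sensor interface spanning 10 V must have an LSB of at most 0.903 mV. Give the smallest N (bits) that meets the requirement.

14 bits

Number of steps required ≥ 10 V / 0.903 mV = 11074.20.
Need 2^N ≥ 11074.20; 2^13 = 8192, 2^14 = 16384.
Minimum N = 14.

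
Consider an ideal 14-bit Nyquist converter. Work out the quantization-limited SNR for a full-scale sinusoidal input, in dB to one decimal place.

86.0 dB

SNR ≈ 6.02·N + 1.76 dB = 6.02·14 + 1.76 = 86.04 dB.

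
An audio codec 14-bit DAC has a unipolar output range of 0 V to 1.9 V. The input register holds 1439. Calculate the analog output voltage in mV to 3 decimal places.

166.876 mV

LSB = 1.9 V / 2^14 = 115.97 µV.
V_out = 0 + 1439 × 0.000115967 V = 0.166876 V.
= 166.876 mV.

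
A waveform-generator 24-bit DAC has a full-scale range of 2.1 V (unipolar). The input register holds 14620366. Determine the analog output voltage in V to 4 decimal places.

LSB = 2.1 V / 2^24 = 0.13 µV.
V_out = 0 + 14620366 × 1.2517e-07 V = 1.83003 V.

1.8300 V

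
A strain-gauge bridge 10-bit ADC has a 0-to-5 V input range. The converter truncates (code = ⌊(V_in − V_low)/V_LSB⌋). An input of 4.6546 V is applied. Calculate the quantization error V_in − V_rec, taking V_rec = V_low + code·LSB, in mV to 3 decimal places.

LSB = 5/2^10 = 4.883 mV.
Scaled input = 953.2621 LSBs, so code = 953.
Code 953 maps back to 0 + 953×0.00488281 V = 4.6533203 V.
Error = 4.6546 − 4.6533203 = 0.00127969 V = 1.280 mV.

1.280 mV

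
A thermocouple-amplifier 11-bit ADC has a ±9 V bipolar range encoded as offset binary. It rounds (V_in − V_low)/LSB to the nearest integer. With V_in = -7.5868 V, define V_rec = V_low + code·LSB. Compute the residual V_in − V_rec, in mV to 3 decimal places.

Step size: 18 V ÷ 2^11 = 8.789 mV.
(-7.5868 − (−9))/0.00878906 = 160.7908; round gives code 161.
Code 161 maps back to (−9) + 161×0.00878906 V = -7.5849609 V.
Difference: -0.00183906 V → -1.839 mV.

-1.839 mV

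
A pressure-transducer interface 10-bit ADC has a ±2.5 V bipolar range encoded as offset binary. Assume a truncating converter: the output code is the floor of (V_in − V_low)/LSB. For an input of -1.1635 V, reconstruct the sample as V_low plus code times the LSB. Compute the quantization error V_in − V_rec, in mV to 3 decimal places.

One LSB is 5 V / 1024 = 4.883 mV.
Scaled input = 273.7152 LSBs, so code = 273.
Code 273 maps back to (−2.5) + 273×0.00488281 V = -1.1669922 V.
V_in − V_rec = 0.00349219 V = 3.492 mV.

3.492 mV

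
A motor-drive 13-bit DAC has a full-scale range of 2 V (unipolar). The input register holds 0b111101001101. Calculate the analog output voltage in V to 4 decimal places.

LSB = 2 V / 2^13 = 244.14 µV.
Code 0b111101001101 = 3917 decimal.
V_out = 0 + 3917 × 0.000244141 V = 0.956299 V.

0.9563 V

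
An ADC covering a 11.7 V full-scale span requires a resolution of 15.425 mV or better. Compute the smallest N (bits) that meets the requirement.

10 bits

Number of steps required ≥ 11.7 V / 15.425 mV = 758.51.
Need 2^N ≥ 758.51; 2^9 = 512, 2^10 = 1024.
Minimum N = 10.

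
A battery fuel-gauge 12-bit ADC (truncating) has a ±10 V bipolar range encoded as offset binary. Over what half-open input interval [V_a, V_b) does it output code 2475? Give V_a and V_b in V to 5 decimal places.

LSB = 20/2^12 = 4.883 mV.
V_a = V_low + 2475·LSB = 2.08496 V; V_b = V_low + 2476·LSB = 2.08984 V.

[2.08496 V, 2.08984 V)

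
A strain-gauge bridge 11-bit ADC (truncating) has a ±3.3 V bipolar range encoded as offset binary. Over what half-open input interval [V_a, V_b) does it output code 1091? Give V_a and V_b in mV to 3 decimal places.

[215.918 mV, 219.141 mV)

LSB = 6.6/2^11 = 3.223 mV.
V_a = V_low + 1091·LSB = 0.215918 V; V_b = V_low + 1092·LSB = 0.219141 V.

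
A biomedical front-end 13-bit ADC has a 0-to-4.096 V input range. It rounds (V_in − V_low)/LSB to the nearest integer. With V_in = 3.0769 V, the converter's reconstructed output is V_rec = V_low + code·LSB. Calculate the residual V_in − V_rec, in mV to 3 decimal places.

-0.100 mV

One LSB is 4.096 V / 8192 = 0.500 mV.
(3.0769 − 0)/0.0005 = 6153.8000; round gives code 6154.
Reconstructed: 3.077 V.
V_in − V_rec = -0.0001 V = -0.100 mV.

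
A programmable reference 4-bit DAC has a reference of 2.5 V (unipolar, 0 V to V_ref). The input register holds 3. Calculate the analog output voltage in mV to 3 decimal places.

LSB = 2.5 V / 2^4 = 156.250 mV.
V_out = 0 + 3 × 0.15625 V = 0.46875 V.
= 468.750 mV.

468.750 mV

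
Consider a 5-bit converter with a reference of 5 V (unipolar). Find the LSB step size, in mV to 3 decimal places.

Full-scale span = 5 V.
LSB = 5 / 2^5 = 5 / 32 = 0.15625 V = 156.250 mV.

156.250 mV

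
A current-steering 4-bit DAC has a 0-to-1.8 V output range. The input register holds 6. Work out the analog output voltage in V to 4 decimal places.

LSB = 1.8 V / 2^4 = 112.500 mV.
V_out = 0 + 6 × 0.1125 V = 0.675 V.

0.6750 V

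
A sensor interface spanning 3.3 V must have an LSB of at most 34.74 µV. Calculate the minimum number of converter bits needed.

17 bits

Number of steps required ≥ 3.3 V / 34.74 µV = 94991.36.
Need 2^N ≥ 94991.36; 2^16 = 65536, 2^17 = 131072.
Minimum N = 17.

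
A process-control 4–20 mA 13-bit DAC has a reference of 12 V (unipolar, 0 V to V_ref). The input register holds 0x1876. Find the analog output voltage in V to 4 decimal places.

9.1729 V

LSB = 12 V / 2^13 = 1.465 mV.
Code 0x1876 = 6262 decimal.
V_out = 0 + 6262 × 0.00146484 V = 9.17285 V.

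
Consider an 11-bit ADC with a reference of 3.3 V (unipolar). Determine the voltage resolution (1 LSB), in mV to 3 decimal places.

Full-scale span = 3.3 V.
LSB = 3.3 / 2^11 = 3.3 / 2048 = 0.00161133 V = 1.611 mV.

1.611 mV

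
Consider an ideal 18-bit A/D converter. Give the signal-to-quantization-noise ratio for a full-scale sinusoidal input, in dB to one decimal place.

110.1 dB

SNR ≈ 6.02·N + 1.76 dB = 6.02·18 + 1.76 = 110.12 dB.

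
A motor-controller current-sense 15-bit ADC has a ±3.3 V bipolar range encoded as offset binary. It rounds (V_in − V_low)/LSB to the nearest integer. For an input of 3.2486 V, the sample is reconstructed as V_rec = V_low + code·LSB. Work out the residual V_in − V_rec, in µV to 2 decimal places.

One LSB is 6.6 V / 32768 = 201.42 µV.
Scaled input = 32512.8068 LSBs, so code = 32513.
Reconstructed: 3.2486389 V.
Error = 3.2486 − 3.2486389 = -3.8916e-05 V = -38.92 µV.

-38.92 µV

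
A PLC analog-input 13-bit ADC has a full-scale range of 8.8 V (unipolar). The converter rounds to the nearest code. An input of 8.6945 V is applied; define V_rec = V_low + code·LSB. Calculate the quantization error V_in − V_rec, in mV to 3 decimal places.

LSB = 8.8/2^13 = 1.074 mV.
(8.6945 − 0)/0.00107422 = 8093.7891; round gives code 8094.
V_rec = 0 + 8094·0.00107422 = 8.6947266 V.
Difference: -0.000226563 V → -0.227 mV.

-0.227 mV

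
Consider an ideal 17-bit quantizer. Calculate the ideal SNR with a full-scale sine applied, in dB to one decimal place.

SNR ≈ 6.02·N + 1.76 dB = 6.02·17 + 1.76 = 104.10 dB.

104.1 dB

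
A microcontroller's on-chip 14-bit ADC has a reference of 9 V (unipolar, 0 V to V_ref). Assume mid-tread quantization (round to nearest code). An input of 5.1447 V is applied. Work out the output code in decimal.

code 9366

Full-scale span = 9 V; LSB = 9/2^14 = 0.549 mV.
(V_in − V_low)/LSB = (5.1447 − 0) / 0.000549316 = 9365.641.
Round → code 9366.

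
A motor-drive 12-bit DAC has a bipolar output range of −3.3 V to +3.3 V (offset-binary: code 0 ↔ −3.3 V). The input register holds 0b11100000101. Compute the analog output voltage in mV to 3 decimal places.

LSB = 6.6 V / 2^12 = 1.611 mV.
Code 0b11100000101 = 1797 decimal.
V_out = (−3.3) + 1797 × 0.00161133 V = -0.404443 V.
= -404.443 mV.

-404.443 mV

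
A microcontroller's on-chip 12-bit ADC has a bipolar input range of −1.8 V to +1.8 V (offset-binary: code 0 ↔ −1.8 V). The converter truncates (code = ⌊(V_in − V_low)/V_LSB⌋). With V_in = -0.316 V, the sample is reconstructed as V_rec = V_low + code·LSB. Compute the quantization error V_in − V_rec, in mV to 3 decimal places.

0.406 mV

LSB = 3.6/2^12 = 0.879 mV.
(-0.316 − (−1.8))/0.000878906 = 1688.4622; ⌊·⌋ gives code 1688.
V_rec = (−1.8) + 1688·0.000878906 = -0.31640625 V.
Error = -0.316 − (−0.31640625) = 0.00040625 V = 0.406 mV.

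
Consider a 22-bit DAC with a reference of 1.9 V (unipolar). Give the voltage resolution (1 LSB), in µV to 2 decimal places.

Full-scale span = 1.9 V.
LSB = 1.9 / 2^22 = 1.9 / 4194304 = 4.52995e-07 V = 0.45 µV.

0.45 µV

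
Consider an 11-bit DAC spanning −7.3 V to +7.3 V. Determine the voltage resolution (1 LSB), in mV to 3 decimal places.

Full-scale span = 14.6 V.
LSB = 14.6 / 2^11 = 14.6 / 2048 = 0.00712891 V = 7.129 mV.

7.129 mV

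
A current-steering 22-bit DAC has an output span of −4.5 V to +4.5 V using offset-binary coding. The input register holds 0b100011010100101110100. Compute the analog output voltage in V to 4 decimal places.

-2.0163 V

LSB = 9 V / 2^22 = 2.15 µV.
Code 0b100011010100101110100 = 1157492 decimal.
V_out = (−4.5) + 1157492 × 2.14577e-06 V = -2.01629 V.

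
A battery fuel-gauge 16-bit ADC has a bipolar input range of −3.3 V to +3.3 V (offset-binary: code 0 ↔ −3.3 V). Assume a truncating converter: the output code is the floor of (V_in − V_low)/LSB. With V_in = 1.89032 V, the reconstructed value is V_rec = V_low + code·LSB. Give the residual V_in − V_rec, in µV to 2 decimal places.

One LSB is 6.6 V / 65536 = 100.71 µV.
Scaled input = 51538.3048 LSBs, so code = 51538.
Reconstructed: 1.8902893 V.
Error = 1.89032 − 1.8902893 = 3.06934e-05 V = 30.69 µV.

30.69 µV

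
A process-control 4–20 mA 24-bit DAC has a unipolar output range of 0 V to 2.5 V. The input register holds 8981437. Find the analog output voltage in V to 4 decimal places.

LSB = 2.5 V / 2^24 = 0.15 µV.
V_out = 0 + 8981437 × 1.49012e-07 V = 1.33834 V.

1.3383 V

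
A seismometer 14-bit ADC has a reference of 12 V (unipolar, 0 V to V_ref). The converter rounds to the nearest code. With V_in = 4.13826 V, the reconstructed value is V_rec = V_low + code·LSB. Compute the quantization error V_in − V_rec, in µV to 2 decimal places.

76.41 µV

Step size: 12 V ÷ 2^14 = 0.732 mV.
Scaled input = 5650.1043 LSBs, so code = 5650.
Code 5650 maps back to 0 + 5650×0.000732422 V = 4.1381836 V.
Difference: 7.64063e-05 V → 76.41 µV.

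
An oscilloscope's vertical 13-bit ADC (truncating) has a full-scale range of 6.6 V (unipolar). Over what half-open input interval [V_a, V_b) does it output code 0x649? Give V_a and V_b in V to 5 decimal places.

LSB = 6.6/2^13 = 0.806 mV.
Code 0x649 = 1609 decimal.
V_a = V_low + 1609·LSB = 1.29631 V; V_b = V_low + 1610·LSB = 1.29712 V.

[1.29631 V, 1.29712 V)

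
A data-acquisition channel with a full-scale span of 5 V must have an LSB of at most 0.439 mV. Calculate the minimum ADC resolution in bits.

Number of steps required ≥ 5 V / 0.439 mV = 11389.52.
Need 2^N ≥ 11389.52; 2^13 = 8192, 2^14 = 16384.
Minimum N = 14.

14 bits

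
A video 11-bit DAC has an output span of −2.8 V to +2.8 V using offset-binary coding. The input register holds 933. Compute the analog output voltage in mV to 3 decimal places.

-248.828 mV

LSB = 5.6 V / 2^11 = 2.734 mV.
V_out = (−2.8) + 933 × 0.00273437 V = -0.248828 V.
= -248.828 mV.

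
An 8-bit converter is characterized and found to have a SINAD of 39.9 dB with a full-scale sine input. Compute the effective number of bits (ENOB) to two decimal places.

6.34 bits

ENOB = (SINAD − 1.76) / 6.02 = (39.9 − 1.76)/6.02 = 6.336.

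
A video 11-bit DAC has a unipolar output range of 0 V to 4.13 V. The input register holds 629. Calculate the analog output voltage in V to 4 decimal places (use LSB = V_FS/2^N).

1.2684 V

LSB = 4.13 V / 2^11 = 2.017 mV.
V_out = 0 + 629 × 0.0020166 V = 1.26844 V.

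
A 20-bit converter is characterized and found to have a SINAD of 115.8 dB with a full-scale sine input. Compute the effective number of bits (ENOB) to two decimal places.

ENOB = (SINAD − 1.76) / 6.02 = (115.8 − 1.76)/6.02 = 18.944.

18.94 bits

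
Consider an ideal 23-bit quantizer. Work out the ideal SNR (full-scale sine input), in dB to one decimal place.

140.2 dB

SNR ≈ 6.02·N + 1.76 dB = 6.02·23 + 1.76 = 140.22 dB.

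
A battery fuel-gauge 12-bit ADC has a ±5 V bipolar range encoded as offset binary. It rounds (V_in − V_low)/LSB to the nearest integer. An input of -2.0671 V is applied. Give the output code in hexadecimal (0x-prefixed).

LSB = 10 V / 4096 = 2.441 mV.
(-2.0671 − (−5)) / 0.00244141 = 1201.316 LSBs.
So the output code is 1201.
In hexadecimal (0x-prefixed): 0x4B1.

code 0x4B1 (decimal 1201)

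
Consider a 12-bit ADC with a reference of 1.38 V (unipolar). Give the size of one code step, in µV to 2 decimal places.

Full-scale span = 1.38 V.
LSB = 1.38 / 2^12 = 1.38 / 4096 = 0.000336914 V = 336.91 µV.

336.91 µV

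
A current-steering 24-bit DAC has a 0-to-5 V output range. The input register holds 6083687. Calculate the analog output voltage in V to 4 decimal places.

1.8131 V

LSB = 5 V / 2^24 = 0.30 µV.
V_out = 0 + 6083687 × 2.98023e-07 V = 1.81308 V.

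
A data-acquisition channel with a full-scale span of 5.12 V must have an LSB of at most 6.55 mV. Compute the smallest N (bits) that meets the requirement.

10 bits

Number of steps required ≥ 5.12 V / 6.55 mV = 781.68.
Need 2^N ≥ 781.68; 2^9 = 512, 2^10 = 1024.
Minimum N = 10.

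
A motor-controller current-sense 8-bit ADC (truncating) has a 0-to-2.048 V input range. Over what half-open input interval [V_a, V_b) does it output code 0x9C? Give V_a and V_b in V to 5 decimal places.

[1.24800 V, 1.25600 V)

LSB = 2.048/2^8 = 8.000 mV.
Code 0x9C = 156 decimal.
V_a = V_low + 156·LSB = 1.248 V; V_b = V_low + 157·LSB = 1.256 V.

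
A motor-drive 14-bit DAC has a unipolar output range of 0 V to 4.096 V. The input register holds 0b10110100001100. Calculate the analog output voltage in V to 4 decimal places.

2.8830 V

LSB = 4.096 V / 2^14 = 250.00 µV.
Code 0b10110100001100 = 11532 decimal.
V_out = 0 + 11532 × 0.00025 V = 2.883 V.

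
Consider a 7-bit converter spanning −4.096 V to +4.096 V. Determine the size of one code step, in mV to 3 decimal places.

Full-scale span = 8.192 V.
LSB = 8.192 / 2^7 = 8.192 / 128 = 0.064 V = 64.000 mV.

64.000 mV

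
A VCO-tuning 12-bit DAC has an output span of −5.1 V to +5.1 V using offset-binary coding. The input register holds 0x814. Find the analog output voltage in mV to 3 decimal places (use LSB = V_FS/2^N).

49.805 mV

LSB = 10.2 V / 2^12 = 2.490 mV.
Code 0x814 = 2068 decimal.
V_out = (−5.1) + 2068 × 0.00249023 V = 0.0498047 V.
= 49.805 mV.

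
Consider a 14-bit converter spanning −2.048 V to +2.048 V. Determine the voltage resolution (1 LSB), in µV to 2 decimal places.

Full-scale span = 4.096 V.
LSB = 4.096 / 2^14 = 4.096 / 16384 = 0.00025 V = 250.00 µV.

250.00 µV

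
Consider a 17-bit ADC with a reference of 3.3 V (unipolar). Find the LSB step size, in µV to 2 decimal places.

25.18 µV

Full-scale span = 3.3 V.
LSB = 3.3 / 2^17 = 3.3 / 131072 = 2.5177e-05 V = 25.18 µV.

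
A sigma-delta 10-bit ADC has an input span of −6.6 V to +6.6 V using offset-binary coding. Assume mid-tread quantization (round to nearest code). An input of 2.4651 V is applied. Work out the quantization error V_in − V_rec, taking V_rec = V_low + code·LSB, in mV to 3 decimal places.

2.991 mV

Step size: 13.2 V ÷ 2^10 = 12.891 mV.
(V_in − V_low)/LSB = (2.4651 − (−6.6))/0.0128906 = 703.2320 → code 703 (round).
V_rec = (−6.6) + 703·0.0128906 = 2.4621094 V.
Error = 2.4651 − 2.4621094 = 0.00299062 V = 2.991 mV.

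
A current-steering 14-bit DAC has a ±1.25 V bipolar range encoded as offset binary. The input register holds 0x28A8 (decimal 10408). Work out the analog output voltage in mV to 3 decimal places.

LSB = 2.5 V / 2^14 = 152.59 µV.
Code 0x28A8 = 10408 decimal.
V_out = (−1.25) + 10408 × 0.000152588 V = 0.338135 V.
= 338.135 mV.

338.135 mV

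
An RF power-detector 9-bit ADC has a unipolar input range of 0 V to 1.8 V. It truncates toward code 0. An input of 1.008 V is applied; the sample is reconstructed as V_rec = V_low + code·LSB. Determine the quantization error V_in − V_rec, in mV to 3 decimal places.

One LSB is 1.8 V / 512 = 3.516 mV.
(1.008 − 0)/0.00351563 = 286.7200; ⌊·⌋ gives code 286.
Code 286 maps back to 0 + 286×0.00351563 V = 1.0054687 V.
Error = 1.008 − 1.0054687 = 0.00253125 V = 2.531 mV.

2.531 mV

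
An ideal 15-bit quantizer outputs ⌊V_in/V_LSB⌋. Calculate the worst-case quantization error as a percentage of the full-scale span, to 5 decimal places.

0.00305 %

Truncating → worst-case error = 1 LSB = V_FS/2^15, so 100/32768 = 0.00305176 % of full scale.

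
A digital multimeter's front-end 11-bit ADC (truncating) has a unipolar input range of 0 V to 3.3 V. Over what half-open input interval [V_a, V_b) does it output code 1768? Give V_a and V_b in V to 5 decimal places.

LSB = 3.3/2^11 = 1.611 mV.
V_a = V_low + 1768·LSB = 2.84883 V; V_b = V_low + 1769·LSB = 2.85044 V.

[2.84883 V, 2.85044 V)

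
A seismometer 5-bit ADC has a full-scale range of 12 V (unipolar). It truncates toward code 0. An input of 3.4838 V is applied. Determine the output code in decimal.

Full-scale span = 12 V; LSB = 12/2^5 = 375.000 mV.
(V_in − V_low)/LSB = (3.4838 − 0) / 0.375 = 9.290.
Floor → code 9.

code 9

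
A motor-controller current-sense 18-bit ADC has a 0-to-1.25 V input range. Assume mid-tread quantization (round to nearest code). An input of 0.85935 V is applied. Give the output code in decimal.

code 180219

With 262144 levels over 1.25 V, one step is 4.77 µV.
Input sits at 180218.757 steps above V_low.
Round → code 180219.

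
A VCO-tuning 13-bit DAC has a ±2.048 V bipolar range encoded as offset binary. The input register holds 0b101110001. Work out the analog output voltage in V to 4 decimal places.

LSB = 4.096 V / 2^13 = 0.500 mV.
Code 0b101110001 = 369 decimal.
V_out = (−2.048) + 369 × 0.0005 V = -1.8635 V.

-1.8635 V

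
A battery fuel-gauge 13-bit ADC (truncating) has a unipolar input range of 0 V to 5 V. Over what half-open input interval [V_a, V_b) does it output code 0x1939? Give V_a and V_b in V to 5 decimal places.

LSB = 5/2^13 = 0.610 mV.
Code 0x1939 = 6457 decimal.
V_a = V_low + 6457·LSB = 3.94104 V; V_b = V_low + 6458·LSB = 3.94165 V.

[3.94104 V, 3.94165 V)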